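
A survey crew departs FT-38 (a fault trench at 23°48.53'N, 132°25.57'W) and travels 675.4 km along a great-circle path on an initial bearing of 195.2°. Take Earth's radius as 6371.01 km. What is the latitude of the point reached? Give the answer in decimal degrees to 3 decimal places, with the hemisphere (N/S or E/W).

FT-38: φ = +23.80883°, λ = -132.42617°
δ = d/R = 675.4/6371.01 = 0.106011 rad
φ₂ = arcsin(sin φ₁ cos δ + cos φ₁ sin δ cos θ)
   = arcsin(0.40369·0.99439 + 0.91490·0.10581·-0.96502) = 17.93867°
λ₂ = λ₁ + atan2(sin θ sin δ cos φ₁, cos δ − sin φ₁ sin φ₂) = -134.09718°

17.939°N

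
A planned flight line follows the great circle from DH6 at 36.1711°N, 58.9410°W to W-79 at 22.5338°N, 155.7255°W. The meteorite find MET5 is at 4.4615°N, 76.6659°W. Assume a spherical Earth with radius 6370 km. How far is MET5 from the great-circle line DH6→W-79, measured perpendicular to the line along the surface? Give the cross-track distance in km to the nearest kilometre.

3906 km

δ₁₃ = central angle DH6→MET5 = 0.622338 rad  (haversine)
θ₁₃ = bearing DH6→MET5 = 211.378°,  θ₁₂ = bearing DH6→W-79 = 292.171°
dₓₜ = R·arcsin(sin δ₁₃ · sin(θ₁₃ − θ₁₂)) = 6370·arcsin(0.58294·sin(-80.793°)) = -3905.611 km
|dₓₜ| = 3905.611 km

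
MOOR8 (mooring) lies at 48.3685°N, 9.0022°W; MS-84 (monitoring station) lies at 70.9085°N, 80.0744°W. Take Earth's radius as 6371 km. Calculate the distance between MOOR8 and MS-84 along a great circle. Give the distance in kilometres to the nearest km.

Δφ = 22.5400°,  Δλ = -71.0722°
a = sin²(Δφ/2) + cos φ₁ cos φ₂ sin²(Δλ/2) = 0.111597
c = 2·arcsin(√a) = 0.681218 rad = 39.0309°
d = R·c = 6371 × 0.681218 = 4340.0 km

4340 km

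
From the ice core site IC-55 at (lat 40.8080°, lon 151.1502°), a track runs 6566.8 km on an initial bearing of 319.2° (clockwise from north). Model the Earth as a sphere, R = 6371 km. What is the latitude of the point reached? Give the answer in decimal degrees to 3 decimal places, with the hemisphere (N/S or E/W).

55.839°N

δ = d/R = 6566.8/6371 = 1.030733 rad
φ₂ = arcsin(sin φ₁ cos δ + cos φ₁ sin δ cos θ)
   = arcsin(0.65353·0.51419 + 0.75690·0.85768·0.75700) = 55.83887°
λ₂ = λ₁ + atan2(sin θ sin δ cos φ₁, cos δ − sin φ₁ sin φ₂) = 57.56499°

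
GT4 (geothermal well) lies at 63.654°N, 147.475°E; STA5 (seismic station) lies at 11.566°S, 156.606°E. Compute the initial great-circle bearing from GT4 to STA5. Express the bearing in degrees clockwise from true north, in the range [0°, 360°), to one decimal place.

170.8°

Δλ = 9.1310°
y = sin Δλ · cos φ₂ = 0.155470
x = cos φ₁ sin φ₂ − sin φ₁ cos φ₂ cos Δλ = -0.955787
θ = atan2(y, x) = 170.7611° → 170.7611° (mod 360°)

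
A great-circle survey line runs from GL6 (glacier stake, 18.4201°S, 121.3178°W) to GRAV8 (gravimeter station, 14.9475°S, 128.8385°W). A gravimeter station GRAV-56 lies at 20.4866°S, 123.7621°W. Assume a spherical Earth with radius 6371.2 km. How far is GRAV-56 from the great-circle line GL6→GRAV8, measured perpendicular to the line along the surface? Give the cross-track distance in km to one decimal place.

316.6 km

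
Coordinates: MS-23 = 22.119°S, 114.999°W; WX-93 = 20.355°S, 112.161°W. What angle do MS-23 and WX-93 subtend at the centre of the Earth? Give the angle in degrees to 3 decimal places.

Δφ = 1.7640°,  Δλ = 2.8380°
a = sin²(Δφ/2) + cos φ₁ cos φ₂ sin²(Δλ/2) = 0.000770
c = 2·arcsin(√a) = 0.055490 rad = 3.1793°

3.179°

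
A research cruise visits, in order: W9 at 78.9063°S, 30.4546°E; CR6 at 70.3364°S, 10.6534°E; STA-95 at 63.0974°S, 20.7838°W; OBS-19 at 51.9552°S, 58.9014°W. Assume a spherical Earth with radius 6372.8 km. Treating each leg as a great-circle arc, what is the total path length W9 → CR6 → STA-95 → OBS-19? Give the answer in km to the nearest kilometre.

5217 km

W9→CR6: c = 0.173384 rad, d = 1104.94 km
CR6→STA-95: c = 0.246879 rad, d = 1573.31 km
STA-95→OBS-19: c = 0.398396 rad, d = 2538.90 km
Total = 1104.94 + 1573.31 + 2538.90 = 5217.15 km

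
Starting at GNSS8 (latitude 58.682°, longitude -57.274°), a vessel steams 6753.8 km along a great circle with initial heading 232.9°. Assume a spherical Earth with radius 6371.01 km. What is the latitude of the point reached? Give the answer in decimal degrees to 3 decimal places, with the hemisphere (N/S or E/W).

δ = d/R = 6753.8/6371.01 = 1.060083 rad
φ₂ = arcsin(sin φ₁ cos δ + cos φ₁ sin δ cos θ)
   = arcsin(0.85430·0.48880 + 0.51979·0.87240·-0.60321) = 8.28217°
λ₂ = λ₁ + atan2(sin θ sin δ cos φ₁, cos δ − sin φ₁ sin φ₂) = -101.95367°

8.282°N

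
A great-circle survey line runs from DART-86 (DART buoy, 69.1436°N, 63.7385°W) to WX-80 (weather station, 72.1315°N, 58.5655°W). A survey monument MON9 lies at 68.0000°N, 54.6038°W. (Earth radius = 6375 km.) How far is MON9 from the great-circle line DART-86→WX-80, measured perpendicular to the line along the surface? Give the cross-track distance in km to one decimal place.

382.3 km

δ₁₃ = central angle DART-86→MON9 = 0.061501 rad  (haversine)
θ₁₃ = bearing DART-86→MON9 = 104.625°,  θ₁₂ = bearing DART-86→WX-80 = 27.434°
dₓₜ = R·arcsin(sin δ₁₃ · sin(θ₁₃ − θ₁₂)) = 6375·arcsin(0.06146·sin(77.191°)) = 382.301 km
|dₓₜ| = 382.301 km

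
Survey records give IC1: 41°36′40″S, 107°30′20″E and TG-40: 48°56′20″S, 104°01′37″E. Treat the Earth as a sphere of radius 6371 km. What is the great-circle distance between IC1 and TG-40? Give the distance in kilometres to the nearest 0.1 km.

858.8 km

IC1: φ = -41.61111°, λ = +107.50556°
TG-40: φ = -48.93889°, λ = +104.02694°
Δφ = -7.3278°,  Δλ = -3.4786°
a = sin²(Δφ/2) + cos φ₁ cos φ₂ sin²(Δλ/2) = 0.004536
c = 2·arcsin(√a) = 0.134803 rad = 7.7236°
d = R·c = 6371 × 0.134803 = 858.8 km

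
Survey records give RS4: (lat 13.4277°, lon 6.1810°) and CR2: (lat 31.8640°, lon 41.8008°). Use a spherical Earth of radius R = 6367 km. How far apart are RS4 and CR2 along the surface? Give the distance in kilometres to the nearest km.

4159 km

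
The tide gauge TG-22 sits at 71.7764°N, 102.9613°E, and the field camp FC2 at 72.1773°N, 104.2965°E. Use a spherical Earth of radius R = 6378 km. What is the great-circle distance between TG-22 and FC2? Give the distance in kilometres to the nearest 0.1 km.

Δφ = 0.4009°,  Δλ = 1.3352°
a = sin²(Δφ/2) + cos φ₁ cos φ₂ sin²(Δλ/2) = 0.000025
c = 2·arcsin(√a) = 0.010047 rad = 0.5756°
d = R·c = 6378 × 0.010047 = 64.1 km

64.1 km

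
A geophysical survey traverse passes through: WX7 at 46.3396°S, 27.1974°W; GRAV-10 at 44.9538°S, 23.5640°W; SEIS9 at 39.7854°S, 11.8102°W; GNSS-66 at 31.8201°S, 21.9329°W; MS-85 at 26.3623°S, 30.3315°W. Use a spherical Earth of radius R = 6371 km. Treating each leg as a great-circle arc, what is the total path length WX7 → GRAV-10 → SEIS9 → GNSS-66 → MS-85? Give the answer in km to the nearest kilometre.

WX7→GRAV-10: c = 0.050494 rad, d = 321.69 km
GRAV-10→SEIS9: c = 0.176116 rad, d = 1122.04 km
SEIS9→GNSS-66: c = 0.199388 rad, d = 1270.30 km
GNSS-66→MS-85: c = 0.159531 rad, d = 1016.38 km
Total = 321.69 + 1122.04 + 1270.30 + 1016.38 = 3730.41 km

3730 km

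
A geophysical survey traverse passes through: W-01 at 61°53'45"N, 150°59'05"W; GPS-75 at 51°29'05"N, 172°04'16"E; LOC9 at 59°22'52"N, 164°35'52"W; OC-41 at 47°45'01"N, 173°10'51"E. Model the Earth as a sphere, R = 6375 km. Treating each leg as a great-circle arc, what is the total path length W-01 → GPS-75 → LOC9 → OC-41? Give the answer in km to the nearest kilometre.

6133 km

W-01: φ = +61.89583°, λ = -150.98472°
GPS-75: φ = +51.48472°, λ = +172.07111°
LOC9: φ = +59.38111°, λ = -164.59778°
OC-41: φ = +47.75028°, λ = +173.18083°
W-01→GPS-75: c = 0.390712 rad, d = 2490.79 km
GPS-75→LOC9: c = 0.266936 rad, d = 1701.72 km
LOC9→OC-41: c = 0.304380 rad, d = 1940.42 km
Total = 2490.79 + 1701.72 + 1940.42 = 6132.93 km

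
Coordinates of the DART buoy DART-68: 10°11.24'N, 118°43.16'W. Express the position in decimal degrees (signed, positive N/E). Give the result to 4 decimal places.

+10.1873°, -118.7193°

lat: 10.1873° N → +10.1873°
lon: 118.7193° W → -118.7193°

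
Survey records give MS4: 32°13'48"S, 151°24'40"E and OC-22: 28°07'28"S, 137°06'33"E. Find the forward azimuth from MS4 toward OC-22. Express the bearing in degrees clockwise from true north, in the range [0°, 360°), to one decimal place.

MS4: φ = -32.23000°, λ = +151.41111°
OC-22: φ = -28.12444°, λ = +137.10917°
Δλ = -14.3019°
y = sin Δλ · cos φ₂ = -0.217864
x = cos φ₁ sin φ₂ − sin φ₁ cos φ₂ cos Δλ = 0.057017
θ = atan2(y, x) = -75.3341° → 284.6659° (mod 360°)

284.7°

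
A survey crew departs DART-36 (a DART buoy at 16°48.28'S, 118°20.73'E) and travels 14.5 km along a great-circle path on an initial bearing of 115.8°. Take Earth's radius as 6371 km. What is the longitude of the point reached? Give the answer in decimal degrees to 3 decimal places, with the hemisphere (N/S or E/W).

DART-36: φ = -16.80467°, λ = +118.34550°
δ = d/R = 14.5/6371 = 0.002276 rad
φ₂ = arcsin(sin φ₁ cos δ + cos φ₁ sin δ cos θ)
   = arcsin(-0.28911·1.00000 + 0.95730·0.00228·-0.43523) = -16.86139°
λ₂ = λ₁ + atan2(sin θ sin δ cos φ₁, cos δ − sin φ₁ sin φ₂) = 118.46818°

118.468°E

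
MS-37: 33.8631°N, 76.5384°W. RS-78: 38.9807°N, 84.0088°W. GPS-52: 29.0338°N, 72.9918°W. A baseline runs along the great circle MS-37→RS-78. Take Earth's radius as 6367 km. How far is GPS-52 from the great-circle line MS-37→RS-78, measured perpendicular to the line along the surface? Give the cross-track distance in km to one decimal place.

157.3 km

δ₁₃ = central angle MS-37→GPS-52 = 0.099444 rad  (haversine)
θ₁₃ = bearing MS-37→GPS-52 = 146.990°,  θ₁₂ = bearing MS-37→RS-78 = 312.582°
dₓₜ = R·arcsin(sin δ₁₃ · sin(θ₁₃ − θ₁₂)) = 6367·arcsin(0.09928·sin(-165.592°)) = -157.307 km
|dₓₜ| = 157.307 km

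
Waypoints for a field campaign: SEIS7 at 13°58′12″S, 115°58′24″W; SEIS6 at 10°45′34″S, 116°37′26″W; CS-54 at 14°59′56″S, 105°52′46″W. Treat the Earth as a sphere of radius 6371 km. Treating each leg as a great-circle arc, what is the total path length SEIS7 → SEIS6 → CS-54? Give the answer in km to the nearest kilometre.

1620 km

SEIS7: φ = -13.97000°, λ = -115.97333°
SEIS6: φ = -10.75944°, λ = -116.62389°
CS-54: φ = -14.99889°, λ = -105.87944°
SEIS7→SEIS6: c = 0.057122 rad, d = 363.92 km
SEIS6→CS-54: c = 0.197158 rad, d = 1256.09 km
Total = 363.92 + 1256.09 = 1620.01 km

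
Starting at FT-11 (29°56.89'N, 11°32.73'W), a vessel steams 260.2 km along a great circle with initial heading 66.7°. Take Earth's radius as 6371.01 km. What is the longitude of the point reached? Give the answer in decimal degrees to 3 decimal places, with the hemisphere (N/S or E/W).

9.042°W

FT-11: φ = +29.94817°, λ = -11.54550°
δ = d/R = 260.2/6371.01 = 0.040841 rad
φ₂ = arcsin(sin φ₁ cos δ + cos φ₁ sin δ cos θ)
   = arcsin(0.49922·0.99917 + 0.86648·0.04083·0.39555) = 30.85010°
λ₂ = λ₁ + atan2(sin θ sin δ cos φ₁, cos δ − sin φ₁ sin φ₂) = -9.04201°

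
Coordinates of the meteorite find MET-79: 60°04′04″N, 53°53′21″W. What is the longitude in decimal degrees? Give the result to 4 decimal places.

53.8892°W

53° + 53′/60 + 21″/3600 = 53 + 0.88333 + 0.00583 = 53.8892°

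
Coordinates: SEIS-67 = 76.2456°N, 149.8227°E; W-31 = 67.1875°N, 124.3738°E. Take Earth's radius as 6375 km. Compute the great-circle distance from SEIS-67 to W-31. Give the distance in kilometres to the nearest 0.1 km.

Δφ = -9.0581°,  Δλ = -25.4489°
a = sin²(Δφ/2) + cos φ₁ cos φ₂ sin²(Δλ/2) = 0.010708
c = 2·arcsin(√a) = 0.207328 rad = 11.8790°
d = R·c = 6375 × 0.207328 = 1321.7 km

1321.7 km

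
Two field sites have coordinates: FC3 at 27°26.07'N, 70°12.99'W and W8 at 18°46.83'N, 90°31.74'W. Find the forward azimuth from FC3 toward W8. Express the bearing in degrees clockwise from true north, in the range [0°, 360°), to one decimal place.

FC3: φ = +27.43450°, λ = -70.21650°
W8: φ = +18.78050°, λ = -90.52900°
Δλ = -20.3125°
y = sin Δλ · cos φ₂ = -0.328658
x = cos φ₁ sin φ₂ − sin φ₁ cos φ₂ cos Δλ = -0.123341
θ = atan2(y, x) = -110.5704° → 249.4296° (mod 360°)

249.4°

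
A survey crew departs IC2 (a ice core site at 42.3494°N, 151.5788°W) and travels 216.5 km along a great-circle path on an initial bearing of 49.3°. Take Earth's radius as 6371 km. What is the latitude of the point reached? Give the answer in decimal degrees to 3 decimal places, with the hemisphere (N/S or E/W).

43.601°N

δ = d/R = 216.5/6371 = 0.033982 rad
φ₂ = arcsin(sin φ₁ cos δ + cos φ₁ sin δ cos θ)
   = arcsin(0.67365·0.99942 + 0.73905·0.03398·0.65210) = 43.60122°
λ₂ = λ₁ + atan2(sin θ sin δ cos φ₁, cos δ − sin φ₁ sin φ₂) = -149.54038°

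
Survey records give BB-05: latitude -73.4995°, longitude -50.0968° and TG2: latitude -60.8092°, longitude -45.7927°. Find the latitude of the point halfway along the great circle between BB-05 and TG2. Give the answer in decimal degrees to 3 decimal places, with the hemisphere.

67.168°S

Bx = cos φ₂ cos Δλ = 0.486344,  By = cos φ₂ sin Δλ = 0.036603
φₘ = atan2(sin φ₁ + sin φ₂, √((cos φ₁ + Bx)² + By²)) = -67.16780°
λₘ = λ₁ + atan2(By, cos φ₁ + Bx) = -47.37648°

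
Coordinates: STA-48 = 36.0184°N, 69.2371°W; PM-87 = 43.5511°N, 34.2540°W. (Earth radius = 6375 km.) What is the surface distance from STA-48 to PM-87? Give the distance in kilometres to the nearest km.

Δφ = 7.5327°,  Δλ = 34.9831°
a = sin²(Δφ/2) + cos φ₁ cos φ₂ sin²(Δλ/2) = 0.057272
c = 2·arcsin(√a) = 0.483324 rad = 27.6924°
d = R·c = 6375 × 0.483324 = 3081.2 km

3081 km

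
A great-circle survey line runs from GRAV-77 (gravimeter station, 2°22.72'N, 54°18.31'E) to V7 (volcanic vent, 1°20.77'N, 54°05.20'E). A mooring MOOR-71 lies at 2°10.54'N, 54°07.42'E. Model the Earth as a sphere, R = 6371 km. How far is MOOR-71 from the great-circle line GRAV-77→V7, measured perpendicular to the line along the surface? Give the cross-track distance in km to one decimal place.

GRAV-77: φ = +2.37867°, λ = +54.30517°
V7: φ = +1.34617°, λ = +54.08667°
MOOR-71: φ = +2.17567°, λ = +54.12367°
δ₁₃ = central angle GRAV-77→MOOR-71 = 0.004751 rad  (haversine)
θ₁₃ = bearing GRAV-77→MOOR-71 = 221.781°,  θ₁₂ = bearing GRAV-77→V7 = 191.946°
dₓₜ = R·arcsin(sin δ₁₃ · sin(θ₁₃ − θ₁₂)) = 6371·arcsin(0.00475·sin(29.834°)) = 15.058 km
|dₓₜ| = 15.058 km

15.1 km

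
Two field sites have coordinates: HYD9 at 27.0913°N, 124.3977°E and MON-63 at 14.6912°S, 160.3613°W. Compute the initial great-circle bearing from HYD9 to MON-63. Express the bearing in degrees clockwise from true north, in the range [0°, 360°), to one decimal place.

109.9°

Δλ = 75.2410°
y = sin Δλ · cos φ₂ = 0.935391
x = cos φ₁ sin φ₂ − sin φ₁ cos φ₂ cos Δλ = -0.338008
θ = atan2(y, x) = 109.8676° → 109.8676° (mod 360°)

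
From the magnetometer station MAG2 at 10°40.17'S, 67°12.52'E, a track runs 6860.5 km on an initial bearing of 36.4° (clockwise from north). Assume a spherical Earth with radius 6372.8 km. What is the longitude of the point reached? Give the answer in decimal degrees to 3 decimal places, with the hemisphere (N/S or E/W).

108.378°E

MAG2: φ = -10.66950°, λ = +67.20867°
δ = d/R = 6860.5/6372.8 = 1.076528 rad
φ₂ = arcsin(sin φ₁ cos δ + cos φ₁ sin δ cos θ)
   = arcsin(-0.18514·0.47439 + 0.98271·0.88032·0.80489) = 37.47978°
λ₂ = λ₁ + atan2(sin θ sin δ cos φ₁, cos δ − sin φ₁ sin φ₂) = 108.37809°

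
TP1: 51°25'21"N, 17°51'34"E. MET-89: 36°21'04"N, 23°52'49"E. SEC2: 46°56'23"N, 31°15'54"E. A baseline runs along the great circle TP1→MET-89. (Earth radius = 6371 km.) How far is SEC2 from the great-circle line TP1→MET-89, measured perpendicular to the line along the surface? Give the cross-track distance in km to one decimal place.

833.5 km

TP1: φ = +51.42250°, λ = +17.85944°
MET-89: φ = +36.35111°, λ = +23.88028°
SEC2: φ = +46.93972°, λ = +31.26500°
δ₁₃ = central angle TP1→SEC2 = 0.171438 rad  (haversine)
θ₁₃ = bearing TP1→SEC2 = 111.894°,  θ₁₂ = bearing TP1→MET-89 = 161.774°
dₓₜ = R·arcsin(sin δ₁₃ · sin(θ₁₃ − θ₁₂)) = 6371·arcsin(0.17060·sin(-49.879°)) = -833.508 km
|dₓₜ| = 833.508 km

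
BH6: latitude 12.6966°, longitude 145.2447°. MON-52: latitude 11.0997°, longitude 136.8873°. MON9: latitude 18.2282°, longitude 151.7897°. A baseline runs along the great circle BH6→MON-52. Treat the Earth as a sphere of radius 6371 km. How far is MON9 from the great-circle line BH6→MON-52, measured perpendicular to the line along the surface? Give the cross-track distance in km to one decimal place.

δ₁₃ = central angle BH6→MON9 = 0.146389 rad  (haversine)
θ₁₃ = bearing BH6→MON9 = 47.920°,  θ₁₂ = bearing BH6→MON-52 = 259.833°
dₓₜ = R·arcsin(sin δ₁₃ · sin(θ₁₃ − θ₁₂)) = 6371·arcsin(0.14587·sin(-211.913°)) = 491.760 km
|dₓₜ| = 491.760 km

491.8 km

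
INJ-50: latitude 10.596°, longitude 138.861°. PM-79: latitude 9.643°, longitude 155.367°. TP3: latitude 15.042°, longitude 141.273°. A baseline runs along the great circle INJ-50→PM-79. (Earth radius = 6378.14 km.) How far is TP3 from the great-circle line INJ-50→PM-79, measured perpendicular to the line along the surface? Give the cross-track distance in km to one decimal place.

504.2 km

δ₁₃ = central angle INJ-50→TP3 = 0.087780 rad  (haversine)
θ₁₃ = bearing INJ-50→TP3 = 27.620°,  θ₁₂ = bearing INJ-50→PM-79 = 91.873°
dₓₜ = R·arcsin(sin δ₁₃ · sin(θ₁₃ − θ₁₂)) = 6378.14·arcsin(0.08767·sin(-64.253°)) = -504.168 km
|dₓₜ| = 504.168 km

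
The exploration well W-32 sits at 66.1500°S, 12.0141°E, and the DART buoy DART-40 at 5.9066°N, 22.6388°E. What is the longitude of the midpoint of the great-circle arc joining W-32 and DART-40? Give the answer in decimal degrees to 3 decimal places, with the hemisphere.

Bx = cos φ₂ cos Δλ = 0.977638,  By = cos φ₂ sin Δλ = 0.183396
φₘ = atan2(sin φ₁ + sin φ₂, √((cos φ₁ + Bx)² + By²)) = -30.20970°
λₘ = λ₁ + atan2(By, cos φ₁ + Bx) = 19.57338°

19.573°E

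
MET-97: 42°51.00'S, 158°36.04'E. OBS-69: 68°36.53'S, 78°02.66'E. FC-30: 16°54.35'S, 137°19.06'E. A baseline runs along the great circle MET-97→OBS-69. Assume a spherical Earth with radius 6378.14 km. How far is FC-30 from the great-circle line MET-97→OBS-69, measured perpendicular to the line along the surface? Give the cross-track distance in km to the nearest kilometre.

MET-97: φ = -42.85000°, λ = +158.60067°
OBS-69: φ = -68.60883°, λ = +78.04433°
FC-30: φ = -16.90583°, λ = +137.31767°
δ₁₃ = central angle MET-97→FC-30 = 0.552184 rad  (haversine)
θ₁₃ = bearing MET-97→FC-30 = 318.542°,  θ₁₂ = bearing MET-97→OBS-69 = 209.270°
dₓₜ = R·arcsin(sin δ₁₃ · sin(θ₁₃ − θ₁₂)) = 6378.14·arcsin(0.52455·sin(109.272°)) = 3303.945 km
|dₓₜ| = 3303.945 km

3304 km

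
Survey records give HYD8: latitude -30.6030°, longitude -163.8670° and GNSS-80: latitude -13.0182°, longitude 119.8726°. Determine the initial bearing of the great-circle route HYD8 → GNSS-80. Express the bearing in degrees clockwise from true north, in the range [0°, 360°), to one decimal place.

Δλ = -76.2604°
y = sin Δλ · cos φ₂ = -0.946419
x = cos φ₁ sin φ₂ − sin φ₁ cos φ₂ cos Δλ = -0.076080
θ = atan2(y, x) = -94.5960° → 265.4040° (mod 360°)

265.4°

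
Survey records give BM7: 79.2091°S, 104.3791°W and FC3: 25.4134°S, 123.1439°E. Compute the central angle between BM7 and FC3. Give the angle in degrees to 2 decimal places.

Δφ = 53.7957°,  Δλ = -132.4770°
a = sin²(Δφ/2) + cos φ₁ cos φ₂ sin²(Δλ/2) = 0.346320
c = 2·arcsin(√a) = 1.258379 rad = 72.0998°

72.10°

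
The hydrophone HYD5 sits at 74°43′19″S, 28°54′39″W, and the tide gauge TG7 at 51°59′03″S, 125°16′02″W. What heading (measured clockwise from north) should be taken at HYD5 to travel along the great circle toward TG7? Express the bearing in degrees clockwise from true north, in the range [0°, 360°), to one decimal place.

HYD5: φ = -74.72194°, λ = -28.91083°
TG7: φ = -51.98417°, λ = -125.26722°
Δλ = -96.3564°
y = sin Δλ · cos φ₂ = -0.612093
x = cos φ₁ sin φ₂ − sin φ₁ cos φ₂ cos Δλ = -0.273375
θ = atan2(y, x) = -114.0666° → 245.9334° (mod 360°)

245.9°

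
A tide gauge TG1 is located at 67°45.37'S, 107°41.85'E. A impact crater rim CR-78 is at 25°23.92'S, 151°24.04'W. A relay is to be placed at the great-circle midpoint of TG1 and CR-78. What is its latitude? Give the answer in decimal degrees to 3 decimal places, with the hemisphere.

TG1: φ = -67.75617°, λ = +107.69750°
CR-78: φ = -25.39867°, λ = -151.40067°
Bx = cos φ₂ cos Δλ = -0.170847,  By = cos φ₂ sin Δλ = 0.887042
φₘ = atan2(sin φ₁ + sin φ₂, √((cos φ₁ + Bx)² + By²)) = -56.07519°
λₘ = λ₁ + atan2(By, cos φ₁ + Bx) = -175.48096°

56.075°S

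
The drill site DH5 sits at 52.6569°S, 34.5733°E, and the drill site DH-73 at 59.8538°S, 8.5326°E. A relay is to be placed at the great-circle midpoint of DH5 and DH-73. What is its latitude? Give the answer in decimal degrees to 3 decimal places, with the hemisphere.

56.935°S

Bx = cos φ₂ cos Δλ = 0.451225,  By = cos φ₂ sin Δλ = -0.220474
φₘ = atan2(sin φ₁ + sin φ₂, √((cos φ₁ + Bx)² + By²)) = -56.93497°
λₘ = λ₁ + atan2(By, cos φ₁ + Bx) = 22.79999°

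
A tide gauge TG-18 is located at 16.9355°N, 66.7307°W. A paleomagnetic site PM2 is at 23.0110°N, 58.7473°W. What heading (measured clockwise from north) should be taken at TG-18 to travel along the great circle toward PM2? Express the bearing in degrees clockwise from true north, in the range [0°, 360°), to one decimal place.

49.7°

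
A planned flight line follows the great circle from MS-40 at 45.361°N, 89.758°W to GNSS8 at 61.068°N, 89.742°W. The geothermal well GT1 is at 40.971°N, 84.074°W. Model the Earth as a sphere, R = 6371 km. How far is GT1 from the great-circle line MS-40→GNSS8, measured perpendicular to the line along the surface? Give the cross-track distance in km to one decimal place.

δ₁₃ = central angle MS-40→GT1 = 0.105332 rad  (haversine)
θ₁₃ = bearing MS-40→GT1 = 134.662°,  θ₁₂ = bearing MS-40→GNSS8 = 0.029°
dₓₜ = R·arcsin(sin δ₁₃ · sin(θ₁₃ − θ₁₂)) = 6371·arcsin(0.10514·sin(134.633°)) = 477.109 km
|dₓₜ| = 477.109 km

477.1 km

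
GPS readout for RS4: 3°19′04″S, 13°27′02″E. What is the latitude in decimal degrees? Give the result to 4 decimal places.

3.3178°S

3° + 19′/60 + 4″/3600 = 3 + 0.31667 + 0.00111 = 3.3178°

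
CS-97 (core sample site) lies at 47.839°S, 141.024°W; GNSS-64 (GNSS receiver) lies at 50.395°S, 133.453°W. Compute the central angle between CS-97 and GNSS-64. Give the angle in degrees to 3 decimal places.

Δφ = -2.5560°,  Δλ = 7.5710°
a = sin²(Δφ/2) + cos φ₁ cos φ₂ sin²(Δλ/2) = 0.002363
c = 2·arcsin(√a) = 0.097251 rad = 5.5721°

5.572°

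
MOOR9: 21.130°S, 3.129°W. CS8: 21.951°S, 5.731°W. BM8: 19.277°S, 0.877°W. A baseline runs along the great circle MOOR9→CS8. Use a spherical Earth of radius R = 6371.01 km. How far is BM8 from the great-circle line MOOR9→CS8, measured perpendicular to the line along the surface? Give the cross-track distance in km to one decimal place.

115.2 km

δ₁₃ = central angle MOOR9→BM8 = 0.049055 rad  (haversine)
θ₁₃ = bearing MOOR9→BM8 = 49.151°,  θ₁₂ = bearing MOOR9→CS8 = 250.788°
dₓₜ = R·arcsin(sin δ₁₃ · sin(θ₁₃ − θ₁₂)) = 6371.01·arcsin(0.04903·sin(-201.637°)) = 115.197 km
|dₓₜ| = 115.197 km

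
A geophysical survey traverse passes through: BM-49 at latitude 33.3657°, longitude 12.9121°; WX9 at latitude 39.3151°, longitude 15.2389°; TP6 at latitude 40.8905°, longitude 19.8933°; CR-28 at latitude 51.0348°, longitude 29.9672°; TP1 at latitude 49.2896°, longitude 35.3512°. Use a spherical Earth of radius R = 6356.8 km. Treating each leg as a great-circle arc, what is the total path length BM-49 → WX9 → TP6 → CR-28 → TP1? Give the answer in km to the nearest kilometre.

2917 km

BM-49→WX9: c = 0.108856 rad, d = 691.97 km
WX9→TP6: c = 0.067935 rad, d = 431.85 km
TP6→CR-28: c = 0.214710 rad, d = 1364.87 km
CR-28→TP1: c = 0.067443 rad, d = 428.72 km
Total = 691.97 + 431.85 + 1364.87 + 428.72 = 2917.41 km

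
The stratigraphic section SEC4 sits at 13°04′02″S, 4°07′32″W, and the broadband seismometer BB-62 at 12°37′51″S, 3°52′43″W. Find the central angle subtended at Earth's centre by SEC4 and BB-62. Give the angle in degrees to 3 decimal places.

SEC4: φ = -13.06722°, λ = -4.12556°
BB-62: φ = -12.63083°, λ = -3.87861°
Δφ = 0.4364°,  Δλ = 0.2469°
a = sin²(Δφ/2) + cos φ₁ cos φ₂ sin²(Δλ/2) = 0.000019
c = 2·arcsin(√a) = 0.008699 rad = 0.4984°

0.498°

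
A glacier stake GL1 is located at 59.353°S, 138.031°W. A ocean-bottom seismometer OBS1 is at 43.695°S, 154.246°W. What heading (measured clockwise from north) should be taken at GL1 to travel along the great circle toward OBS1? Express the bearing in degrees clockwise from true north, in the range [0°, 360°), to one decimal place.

Δλ = -16.2150°
y = sin Δλ · cos φ₂ = -0.201900
x = cos φ₁ sin φ₂ − sin φ₁ cos φ₂ cos Δλ = 0.245150
θ = atan2(y, x) = -39.4741° → 320.5259° (mod 360°)

320.5°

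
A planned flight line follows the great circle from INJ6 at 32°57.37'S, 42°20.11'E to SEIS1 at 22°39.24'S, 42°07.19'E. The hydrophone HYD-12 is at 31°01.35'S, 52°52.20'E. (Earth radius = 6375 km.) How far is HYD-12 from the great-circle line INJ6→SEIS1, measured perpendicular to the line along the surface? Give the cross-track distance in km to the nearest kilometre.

1006 km

INJ6: φ = -32.95617°, λ = +42.33517°
SEIS1: φ = -22.65400°, λ = +42.11983°
HYD-12: φ = -31.02250°, λ = +52.87000°
δ₁₃ = central angle INJ6→HYD-12 = 0.159481 rad  (haversine)
θ₁₃ = bearing INJ6→HYD-12 = 80.619°,  θ₁₂ = bearing INJ6→SEIS1 = 358.889°
dₓₜ = R·arcsin(sin δ₁₃ · sin(θ₁₃ − θ₁₂)) = 6375·arcsin(0.15881·sin(-278.270°)) = 1006.028 km
|dₓₜ| = 1006.028 km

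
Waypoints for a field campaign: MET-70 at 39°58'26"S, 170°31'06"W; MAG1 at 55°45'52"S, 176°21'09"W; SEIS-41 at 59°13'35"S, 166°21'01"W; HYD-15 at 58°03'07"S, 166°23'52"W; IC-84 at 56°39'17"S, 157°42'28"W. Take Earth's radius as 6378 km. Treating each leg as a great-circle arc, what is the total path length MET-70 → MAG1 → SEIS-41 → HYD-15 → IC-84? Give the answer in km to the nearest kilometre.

MET-70: φ = -39.97389°, λ = -170.51833°
MAG1: φ = -55.76444°, λ = -176.35250°
SEIS-41: φ = -59.22639°, λ = -166.35028°
HYD-15: φ = -58.05194°, λ = -166.39778°
IC-84: φ = -56.65472°, λ = -157.70778°
MET-70→MAG1: c = 0.283688 rad, d = 1809.36 km
MAG1→SEIS-41: c = 0.111412 rad, d = 710.59 km
SEIS-41→HYD-15: c = 0.020502 rad, d = 130.76 km
HYD-15→IC-84: c = 0.085306 rad, d = 544.08 km
Total = 1809.36 + 710.59 + 130.76 + 544.08 = 3194.80 km

3195 km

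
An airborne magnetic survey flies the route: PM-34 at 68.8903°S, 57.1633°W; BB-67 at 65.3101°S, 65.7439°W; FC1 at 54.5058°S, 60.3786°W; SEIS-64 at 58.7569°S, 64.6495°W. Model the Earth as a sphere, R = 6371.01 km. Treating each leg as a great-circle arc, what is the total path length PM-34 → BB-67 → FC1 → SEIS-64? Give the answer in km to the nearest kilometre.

PM-34→BB-67: c = 0.085296 rad, d = 543.42 km
BB-67→FC1: c = 0.194157 rad, d = 1236.98 km
FC1→SEIS-64: c = 0.084731 rad, d = 539.82 km
Total = 543.42 + 1236.98 + 539.82 = 2320.22 km

2320 km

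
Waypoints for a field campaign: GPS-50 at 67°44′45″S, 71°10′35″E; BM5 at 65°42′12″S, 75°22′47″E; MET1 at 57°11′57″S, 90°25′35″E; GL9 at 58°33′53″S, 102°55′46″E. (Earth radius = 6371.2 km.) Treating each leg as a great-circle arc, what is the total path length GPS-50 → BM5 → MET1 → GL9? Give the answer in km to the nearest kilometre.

2278 km

GPS-50: φ = -67.74583°, λ = +71.17639°
BM5: φ = -65.70333°, λ = +75.37972°
MET1: φ = -57.19917°, λ = +90.42639°
GL9: φ = -58.56472°, λ = +102.92944°
GPS-50→BM5: c = 0.045927 rad, d = 292.61 km
BM5→MET1: c = 0.193366 rad, d = 1231.97 km
MET1→GL9: c = 0.118257 rad, d = 753.44 km
Total = 292.61 + 1231.97 + 753.44 = 2278.03 km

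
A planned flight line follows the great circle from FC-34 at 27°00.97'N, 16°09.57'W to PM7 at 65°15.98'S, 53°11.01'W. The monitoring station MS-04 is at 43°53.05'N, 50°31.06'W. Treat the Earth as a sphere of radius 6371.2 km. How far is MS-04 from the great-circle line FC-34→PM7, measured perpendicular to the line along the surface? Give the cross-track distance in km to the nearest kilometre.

FC-34: φ = +27.01617°, λ = -16.15950°
PM7: φ = -65.26633°, λ = -53.18350°
MS-04: φ = +43.88417°, λ = -50.51767°
δ₁₃ = central angle FC-34→MS-04 = 0.564330 rad  (haversine)
θ₁₃ = bearing FC-34→MS-04 = 310.490°,  θ₁₂ = bearing FC-34→PM7 = 194.692°
dₓₜ = R·arcsin(sin δ₁₃ · sin(θ₁₃ − θ₁₂)) = 6371.2·arcsin(0.53485·sin(115.798°)) = 3200.975 km
|dₓₜ| = 3200.975 km

3201 km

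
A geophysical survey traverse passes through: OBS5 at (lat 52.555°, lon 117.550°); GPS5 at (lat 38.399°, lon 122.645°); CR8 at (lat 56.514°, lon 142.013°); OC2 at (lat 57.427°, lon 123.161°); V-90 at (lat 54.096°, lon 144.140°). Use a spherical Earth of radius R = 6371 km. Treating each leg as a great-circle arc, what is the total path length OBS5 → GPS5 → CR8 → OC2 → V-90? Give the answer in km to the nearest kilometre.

6590 km

OBS5→GPS5: c = 0.254653 rad, d = 1622.39 km
GPS5→CR8: c = 0.387215 rad, d = 2466.95 km
CR8→OC2: c = 0.179468 rad, d = 1143.39 km
OC2→V-90: c = 0.213090 rad, d = 1357.60 km
Total = 1622.39 + 2466.95 + 1143.39 + 1357.60 = 6590.33 km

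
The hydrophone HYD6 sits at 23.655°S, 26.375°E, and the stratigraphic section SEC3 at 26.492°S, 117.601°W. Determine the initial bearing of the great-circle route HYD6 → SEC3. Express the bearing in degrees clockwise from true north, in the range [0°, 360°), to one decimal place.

217.0°

Δλ = -143.9760°
y = sin Δλ · cos φ₂ = -0.526369
x = cos φ₁ sin φ₂ − sin φ₁ cos φ₂ cos Δλ = -0.699021
θ = atan2(y, x) = -143.0199° → 216.9801° (mod 360°)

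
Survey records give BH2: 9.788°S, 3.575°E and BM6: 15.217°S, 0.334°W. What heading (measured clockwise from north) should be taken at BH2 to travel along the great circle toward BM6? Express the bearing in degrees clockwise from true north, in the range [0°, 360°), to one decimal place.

Δλ = -3.9090°
y = sin Δλ · cos φ₂ = -0.065782
x = cos φ₁ sin φ₂ − sin φ₁ cos φ₂ cos Δλ = -0.094994
θ = atan2(y, x) = -145.2980° → 214.7020° (mod 360°)

214.7°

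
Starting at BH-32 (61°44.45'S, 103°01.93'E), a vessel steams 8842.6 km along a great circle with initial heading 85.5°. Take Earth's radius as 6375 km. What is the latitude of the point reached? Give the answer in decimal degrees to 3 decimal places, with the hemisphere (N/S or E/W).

7.146°S

BH-32: φ = -61.74083°, λ = +103.03217°
δ = d/R = 8842.6/6375 = 1.387075 rad
φ₂ = arcsin(sin φ₁ cos δ + cos φ₁ sin δ cos θ)
   = arcsin(-0.88082·0.18269 + 0.47346·0.98317·0.07846) = -7.14576°
λ₂ = λ₁ + atan2(sin θ sin δ cos φ₁, cos δ − sin φ₁ sin φ₂) = -175.92235°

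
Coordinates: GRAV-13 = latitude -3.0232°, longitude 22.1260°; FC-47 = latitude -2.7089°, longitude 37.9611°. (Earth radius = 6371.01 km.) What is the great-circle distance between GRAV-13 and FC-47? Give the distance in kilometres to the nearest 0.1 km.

1758.9 km

Δφ = 0.3143°,  Δλ = 15.8351°
a = sin²(Δφ/2) + cos φ₁ cos φ₂ sin²(Δλ/2) = 0.018934
c = 2·arcsin(√a) = 0.276081 rad = 15.8183°
d = R·c = 6371.01 × 0.276081 = 1758.9 km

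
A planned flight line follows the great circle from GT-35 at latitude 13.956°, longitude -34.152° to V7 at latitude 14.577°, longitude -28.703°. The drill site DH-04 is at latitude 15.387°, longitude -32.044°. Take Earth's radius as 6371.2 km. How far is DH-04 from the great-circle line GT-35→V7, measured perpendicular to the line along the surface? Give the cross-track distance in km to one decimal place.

δ₁₃ = central angle GT-35→DH-04 = 0.043480 rad  (haversine)
θ₁₃ = bearing GT-35→DH-04 = 54.679°,  θ₁₂ = bearing GT-35→V7 = 82.626°
dₓₜ = R·arcsin(sin δ₁₃ · sin(θ₁₃ − θ₁₂)) = 6371.2·arcsin(0.04347·sin(-27.948°)) = -129.797 km
|dₓₜ| = 129.797 km

129.8 km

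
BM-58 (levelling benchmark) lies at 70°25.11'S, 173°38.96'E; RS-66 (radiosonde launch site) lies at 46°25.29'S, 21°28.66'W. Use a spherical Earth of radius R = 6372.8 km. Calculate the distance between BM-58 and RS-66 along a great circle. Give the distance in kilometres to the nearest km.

BM-58: φ = -70.41850°, λ = +173.64933°
RS-66: φ = -46.42150°, λ = -21.47767°
Δφ = 23.9970°,  Δλ = 164.8730°
a = sin²(Δφ/2) + cos φ₁ cos φ₂ sin²(Δλ/2) = 0.270247
c = 2·arcsin(√a) = 1.093357 rad = 62.6448°
d = R·c = 6372.8 × 1.093357 = 6967.7 km

6968 km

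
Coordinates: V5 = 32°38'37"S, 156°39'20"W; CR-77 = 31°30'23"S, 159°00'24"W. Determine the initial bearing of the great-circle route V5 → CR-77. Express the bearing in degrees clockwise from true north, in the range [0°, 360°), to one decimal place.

299.1°

V5: φ = -32.64361°, λ = -156.65556°
CR-77: φ = -31.50639°, λ = -159.00667°
Δλ = -2.3511°
y = sin Δλ · cos φ₂ = -0.034976
x = cos φ₁ sin φ₂ − sin φ₁ cos φ₂ cos Δλ = 0.019460
θ = atan2(y, x) = -60.9092° → 299.0908° (mod 360°)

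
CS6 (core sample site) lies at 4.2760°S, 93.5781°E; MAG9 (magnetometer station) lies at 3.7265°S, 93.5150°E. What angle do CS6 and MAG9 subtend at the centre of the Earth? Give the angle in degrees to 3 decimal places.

0.553°

Δφ = 0.5495°,  Δλ = -0.0631°
a = sin²(Δφ/2) + cos φ₁ cos φ₂ sin²(Δλ/2) = 0.000023
c = 2·arcsin(√a) = 0.009653 rad = 0.5531°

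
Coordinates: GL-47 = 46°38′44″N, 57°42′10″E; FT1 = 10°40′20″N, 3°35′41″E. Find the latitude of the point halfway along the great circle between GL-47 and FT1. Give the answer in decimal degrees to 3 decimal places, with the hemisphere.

31.433°N

GL-47: φ = +46.64556°, λ = +57.70278°
FT1: φ = +10.67222°, λ = +3.59472°
Bx = cos φ₂ cos Δλ = 0.576118,  By = cos φ₂ sin Δλ = -0.796111
φₘ = atan2(sin φ₁ + sin φ₂, √((cos φ₁ + Bx)² + By²)) = 31.43327°
λₘ = λ₁ + atan2(By, cos φ₁ + Bx) = 25.47055°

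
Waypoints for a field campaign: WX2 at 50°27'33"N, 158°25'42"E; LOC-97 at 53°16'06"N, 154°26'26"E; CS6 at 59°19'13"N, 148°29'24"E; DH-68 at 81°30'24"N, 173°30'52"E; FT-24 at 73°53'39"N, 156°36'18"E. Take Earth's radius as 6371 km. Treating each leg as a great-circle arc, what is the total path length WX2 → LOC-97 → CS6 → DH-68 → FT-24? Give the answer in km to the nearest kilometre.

4693 km

WX2: φ = +50.45917°, λ = +158.42833°
LOC-97: φ = +53.26833°, λ = +154.44056°
CS6: φ = +59.32028°, λ = +148.49000°
DH-68: φ = +81.50667°, λ = +173.51444°
FT-24: φ = +73.89417°, λ = +156.60500°
WX2→LOC-97: c = 0.065181 rad, d = 415.27 km
LOC-97→CS6: c = 0.120219 rad, d = 765.91 km
CS6→DH-68: c = 0.405548 rad, d = 2583.75 km
DH-68→FT-24: c = 0.145626 rad, d = 927.78 km
Total = 415.27 + 765.91 + 2583.75 + 927.78 = 4692.71 km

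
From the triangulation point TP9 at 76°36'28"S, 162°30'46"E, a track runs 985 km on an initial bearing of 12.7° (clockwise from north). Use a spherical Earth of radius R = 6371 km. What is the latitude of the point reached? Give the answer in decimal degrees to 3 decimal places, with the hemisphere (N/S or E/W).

67.882°S

TP9: φ = -76.60778°, λ = +162.51278°
δ = d/R = 985/6371 = 0.154607 rad
φ₂ = arcsin(sin φ₁ cos δ + cos φ₁ sin δ cos θ)
   = arcsin(-0.97281·0.98807 + 0.23162·0.15399·0.97553) = -67.88187°
λ₂ = λ₁ + atan2(sin θ sin δ cos φ₁, cos δ − sin φ₁ sin φ₂) = 167.67148°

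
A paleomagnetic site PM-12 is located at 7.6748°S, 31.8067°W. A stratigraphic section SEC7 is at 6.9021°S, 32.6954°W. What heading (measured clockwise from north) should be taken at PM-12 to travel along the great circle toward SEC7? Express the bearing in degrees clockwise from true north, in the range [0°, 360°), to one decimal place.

Δλ = -0.8887°
y = sin Δλ · cos φ₂ = -0.015398
x = cos φ₁ sin φ₂ − sin φ₁ cos φ₂ cos Δλ = 0.013470
θ = atan2(y, x) = -48.8208° → 311.1792° (mod 360°)

311.2°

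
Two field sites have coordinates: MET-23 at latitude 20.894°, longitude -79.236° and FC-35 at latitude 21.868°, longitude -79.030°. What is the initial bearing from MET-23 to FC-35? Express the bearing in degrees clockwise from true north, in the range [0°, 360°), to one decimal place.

11.1°

Δλ = 0.2060°
y = sin Δλ · cos φ₂ = 0.003337
x = cos φ₁ sin φ₂ − sin φ₁ cos φ₂ cos Δλ = 0.017001
θ = atan2(y, x) = 11.1040° → 11.1040° (mod 360°)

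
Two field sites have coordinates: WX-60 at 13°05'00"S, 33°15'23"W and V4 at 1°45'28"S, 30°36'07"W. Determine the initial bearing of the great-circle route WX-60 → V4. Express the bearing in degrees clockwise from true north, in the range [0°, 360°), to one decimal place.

13.3°

WX-60: φ = -13.08333°, λ = -33.25639°
V4: φ = -1.75778°, λ = -30.60194°
Δλ = 2.6544°
y = sin Δλ · cos φ₂ = 0.046290
x = cos φ₁ sin φ₂ − sin φ₁ cos φ₂ cos Δλ = 0.196141
θ = atan2(y, x) = 13.2792° → 13.2792° (mod 360°)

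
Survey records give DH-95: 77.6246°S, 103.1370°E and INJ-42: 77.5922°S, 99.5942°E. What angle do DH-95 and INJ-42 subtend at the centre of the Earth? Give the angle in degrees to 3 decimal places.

Δφ = 0.0324°,  Δλ = -3.5428°
a = sin²(Δφ/2) + cos φ₁ cos φ₂ sin²(Δλ/2) = 0.000044
c = 2·arcsin(√a) = 0.013279 rad = 0.7608°

0.761°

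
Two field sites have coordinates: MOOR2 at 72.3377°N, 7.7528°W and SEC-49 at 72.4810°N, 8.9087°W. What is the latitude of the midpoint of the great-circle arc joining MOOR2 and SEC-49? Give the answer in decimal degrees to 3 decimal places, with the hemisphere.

72.410°N

Bx = cos φ₂ cos Δλ = 0.300961,  By = cos φ₂ sin Δλ = -0.006072
φₘ = atan2(sin φ₁ + sin φ₂, √((cos φ₁ + Bx)² + By²)) = 72.41019°
λₘ = λ₁ + atan2(By, cos φ₁ + Bx) = -8.32847°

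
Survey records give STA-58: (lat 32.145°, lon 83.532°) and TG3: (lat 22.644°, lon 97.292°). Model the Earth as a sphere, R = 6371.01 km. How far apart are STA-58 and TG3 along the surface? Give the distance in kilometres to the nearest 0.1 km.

1718.1 km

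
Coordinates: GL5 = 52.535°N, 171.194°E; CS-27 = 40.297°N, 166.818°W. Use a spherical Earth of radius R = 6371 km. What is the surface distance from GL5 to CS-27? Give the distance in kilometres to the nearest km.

Δφ = -12.2380°,  Δλ = 21.9880°
a = sin²(Δφ/2) + cos φ₁ cos φ₂ sin²(Δλ/2) = 0.028235
c = 2·arcsin(√a) = 0.337667 rad = 19.3469°
d = R·c = 6371 × 0.337667 = 2151.3 km

2151 km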